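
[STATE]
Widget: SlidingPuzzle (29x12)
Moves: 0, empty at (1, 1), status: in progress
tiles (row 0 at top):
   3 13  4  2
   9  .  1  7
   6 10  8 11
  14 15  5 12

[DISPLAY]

┌────┬────┬────┬────┐        
│  3 │ 13 │  4 │  2 │        
├────┼────┼────┼────┤        
│  9 │    │  1 │  7 │        
├────┼────┼────┼────┤        
│  6 │ 10 │  8 │ 11 │        
├────┼────┼────┼────┤        
│ 14 │ 15 │  5 │ 12 │        
└────┴────┴────┴────┘        
Moves: 0                     
                             
                             


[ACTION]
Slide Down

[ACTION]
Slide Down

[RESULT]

┌────┬────┬────┬────┐        
│  3 │    │  4 │  2 │        
├────┼────┼────┼────┤        
│  9 │ 13 │  1 │  7 │        
├────┼────┼────┼────┤        
│  6 │ 10 │  8 │ 11 │        
├────┼────┼────┼────┤        
│ 14 │ 15 │  5 │ 12 │        
└────┴────┴────┴────┘        
Moves: 1                     
                             
                             


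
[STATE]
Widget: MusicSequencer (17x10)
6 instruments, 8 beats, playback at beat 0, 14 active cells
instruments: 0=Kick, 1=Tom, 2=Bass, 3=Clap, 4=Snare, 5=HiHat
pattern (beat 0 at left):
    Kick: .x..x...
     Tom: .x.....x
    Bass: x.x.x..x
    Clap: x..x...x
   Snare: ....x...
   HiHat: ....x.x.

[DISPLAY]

      ▼1234567   
  Kick·█··█···   
   Tom·█·····█   
  Bass█·█·█··█   
  Clap█··█···█   
 Snare····█···   
 HiHat····█·█·   
                 
                 
                 


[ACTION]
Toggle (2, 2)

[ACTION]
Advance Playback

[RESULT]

      0▼234567   
  Kick·█··█···   
   Tom·█·····█   
  Bass█···█··█   
  Clap█··█···█   
 Snare····█···   
 HiHat····█·█·   
                 
                 
                 


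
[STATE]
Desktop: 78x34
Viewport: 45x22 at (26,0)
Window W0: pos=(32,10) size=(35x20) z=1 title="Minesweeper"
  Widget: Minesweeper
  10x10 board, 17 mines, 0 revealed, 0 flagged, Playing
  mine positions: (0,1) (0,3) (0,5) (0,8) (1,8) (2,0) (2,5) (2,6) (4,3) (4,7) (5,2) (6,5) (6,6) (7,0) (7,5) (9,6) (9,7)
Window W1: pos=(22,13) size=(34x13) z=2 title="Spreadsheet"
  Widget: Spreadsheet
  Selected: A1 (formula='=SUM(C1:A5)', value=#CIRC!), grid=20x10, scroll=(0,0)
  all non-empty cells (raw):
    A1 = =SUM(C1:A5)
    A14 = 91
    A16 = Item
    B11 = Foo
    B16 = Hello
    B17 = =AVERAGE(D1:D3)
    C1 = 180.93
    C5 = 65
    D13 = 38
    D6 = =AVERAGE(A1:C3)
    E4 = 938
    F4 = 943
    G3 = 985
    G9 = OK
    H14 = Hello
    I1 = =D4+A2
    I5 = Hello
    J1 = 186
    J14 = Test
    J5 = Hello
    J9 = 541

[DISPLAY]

                                             
                                             
                                             
                                             
                                             
                                             
                                             
                                             
                                             
                                             
      ┏━━━━━━━━━━━━━━━━━━━━━━━━━━━━━━━━━┓    
      ┃ Minesweeper                     ┃    
      ┠─────────────────────────────────┨    
━━━━━━━━━━━━━━━━━━━━━━━━━━━━━┓          ┃    
readsheet                    ┃          ┃    
─────────────────────────────┨          ┃    
 =SUM(C1:A5)                 ┃          ┃    
    A       B       C       D┃          ┃    
-----------------------------┃          ┃    
 [#CIRC!]       0  180.93    ┃          ┃    
        0       0       0    ┃          ┃    
        0       0       0    ┃          ┃    


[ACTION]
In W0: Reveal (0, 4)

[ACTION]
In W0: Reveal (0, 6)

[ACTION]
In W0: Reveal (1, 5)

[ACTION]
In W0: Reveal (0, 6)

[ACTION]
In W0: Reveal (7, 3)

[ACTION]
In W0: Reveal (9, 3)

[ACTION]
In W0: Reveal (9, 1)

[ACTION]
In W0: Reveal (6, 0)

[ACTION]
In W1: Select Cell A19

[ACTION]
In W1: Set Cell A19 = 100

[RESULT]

                                             
                                             
                                             
                                             
                                             
                                             
                                             
                                             
                                             
                                             
      ┏━━━━━━━━━━━━━━━━━━━━━━━━━━━━━━━━━┓    
      ┃ Minesweeper                     ┃    
      ┠─────────────────────────────────┨    
━━━━━━━━━━━━━━━━━━━━━━━━━━━━━┓          ┃    
readsheet                    ┃          ┃    
─────────────────────────────┨          ┃    
: 100                        ┃          ┃    
    A       B       C       D┃          ┃    
-----------------------------┃          ┃    
 #CIRC!         0  180.93    ┃          ┃    
        0       0       0    ┃          ┃    
        0       0       0    ┃          ┃    


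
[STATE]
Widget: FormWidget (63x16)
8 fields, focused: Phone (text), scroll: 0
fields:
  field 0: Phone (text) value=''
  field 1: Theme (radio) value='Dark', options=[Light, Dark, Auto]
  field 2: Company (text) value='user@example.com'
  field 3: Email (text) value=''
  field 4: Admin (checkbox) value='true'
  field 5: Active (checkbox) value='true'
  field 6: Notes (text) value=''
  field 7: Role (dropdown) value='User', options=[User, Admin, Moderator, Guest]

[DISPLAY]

> Phone:      [                                               ]
  Theme:      ( ) Light  (●) Dark  ( ) Auto                    
  Company:    [user@example.com                               ]
  Email:      [                                               ]
  Admin:      [x]                                              
  Active:     [x]                                              
  Notes:      [                                               ]
  Role:       [User                                          ▼]
                                                               
                                                               
                                                               
                                                               
                                                               
                                                               
                                                               
                                                               


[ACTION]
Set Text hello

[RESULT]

> Phone:      [hello                                          ]
  Theme:      ( ) Light  (●) Dark  ( ) Auto                    
  Company:    [user@example.com                               ]
  Email:      [                                               ]
  Admin:      [x]                                              
  Active:     [x]                                              
  Notes:      [                                               ]
  Role:       [User                                          ▼]
                                                               
                                                               
                                                               
                                                               
                                                               
                                                               
                                                               
                                                               


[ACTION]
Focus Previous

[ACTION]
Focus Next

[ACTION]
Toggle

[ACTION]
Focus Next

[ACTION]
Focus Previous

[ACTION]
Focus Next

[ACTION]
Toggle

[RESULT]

  Phone:      [hello                                          ]
> Theme:      ( ) Light  (●) Dark  ( ) Auto                    
  Company:    [user@example.com                               ]
  Email:      [                                               ]
  Admin:      [x]                                              
  Active:     [x]                                              
  Notes:      [                                               ]
  Role:       [User                                          ▼]
                                                               
                                                               
                                                               
                                                               
                                                               
                                                               
                                                               
                                                               


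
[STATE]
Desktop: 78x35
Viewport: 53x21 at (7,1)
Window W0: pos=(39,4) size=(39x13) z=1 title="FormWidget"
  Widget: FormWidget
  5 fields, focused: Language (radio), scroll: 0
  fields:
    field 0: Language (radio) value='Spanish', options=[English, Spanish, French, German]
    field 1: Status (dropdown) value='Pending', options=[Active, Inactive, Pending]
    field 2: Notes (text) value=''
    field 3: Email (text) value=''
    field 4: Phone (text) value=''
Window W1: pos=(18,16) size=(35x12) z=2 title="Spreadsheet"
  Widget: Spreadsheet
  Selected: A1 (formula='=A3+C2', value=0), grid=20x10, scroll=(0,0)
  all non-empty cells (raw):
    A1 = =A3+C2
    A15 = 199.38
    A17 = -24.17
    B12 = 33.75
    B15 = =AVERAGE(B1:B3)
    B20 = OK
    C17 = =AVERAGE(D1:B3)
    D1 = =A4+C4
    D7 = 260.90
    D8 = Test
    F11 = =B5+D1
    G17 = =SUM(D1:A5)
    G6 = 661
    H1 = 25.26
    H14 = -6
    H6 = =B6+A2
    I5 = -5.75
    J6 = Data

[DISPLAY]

                                                     
                                                     
                                                     
                                ┏━━━━━━━━━━━━━━━━━━━━
                                ┃ FormWidget         
                                ┠────────────────────
                                ┃> Language:   ( ) En
                                ┃  Status:     [Pendi
                                ┃  Notes:      [     
                                ┃  Email:      [     
                                ┃  Phone:      [     
                                ┃                    
                                ┃                    
                                ┃                    
                                ┃                    
           ┏━━━━━━━━━━━━━━━━━━━━━━━━━━━━━━━━━┓━━━━━━━
           ┃ Spreadsheet                     ┃       
           ┠─────────────────────────────────┨       
           ┃A1: =A3+C2                       ┃       
           ┃       A       B       C       D ┃       
           ┃---------------------------------┃       


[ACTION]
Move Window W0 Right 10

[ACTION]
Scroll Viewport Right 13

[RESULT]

                                                     
                                                     
                                                     
                   ┏━━━━━━━━━━━━━━━━━━━━━━━━━━━━━━━━━
                   ┃ FormWidget                      
                   ┠─────────────────────────────────
                   ┃> Language:   ( ) English  (●) Sp
                   ┃  Status:     [Pending           
                   ┃  Notes:      [                  
                   ┃  Email:      [                  
                   ┃  Phone:      [                  
                   ┃                                 
                   ┃                                 
                   ┃                                 
                   ┃                                 
━━━━━━━━━━━━━━━━━━━━━━━━━━━━━━━━┓━━━━━━━━━━━━━━━━━━━━
Spreadsheet                     ┃                    
────────────────────────────────┨                    
1: =A3+C2                       ┃                    
      A       B       C       D ┃                    
--------------------------------┃                    


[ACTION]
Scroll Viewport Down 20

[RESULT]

                   ┃                                 
                   ┃                                 
━━━━━━━━━━━━━━━━━━━━━━━━━━━━━━━━┓━━━━━━━━━━━━━━━━━━━━
Spreadsheet                     ┃                    
────────────────────────────────┨                    
1: =A3+C2                       ┃                    
      A       B       C       D ┃                    
--------------------------------┃                    
 1      [0]       0       0     ┃                    
 2        0       0       0     ┃                    
 3        0       0       0     ┃                    
 4        0       0       0     ┃                    
 5        0       0       0     ┃                    
━━━━━━━━━━━━━━━━━━━━━━━━━━━━━━━━┛                    
                                                     
                                                     
                                                     
                                                     
                                                     
                                                     
                                                     


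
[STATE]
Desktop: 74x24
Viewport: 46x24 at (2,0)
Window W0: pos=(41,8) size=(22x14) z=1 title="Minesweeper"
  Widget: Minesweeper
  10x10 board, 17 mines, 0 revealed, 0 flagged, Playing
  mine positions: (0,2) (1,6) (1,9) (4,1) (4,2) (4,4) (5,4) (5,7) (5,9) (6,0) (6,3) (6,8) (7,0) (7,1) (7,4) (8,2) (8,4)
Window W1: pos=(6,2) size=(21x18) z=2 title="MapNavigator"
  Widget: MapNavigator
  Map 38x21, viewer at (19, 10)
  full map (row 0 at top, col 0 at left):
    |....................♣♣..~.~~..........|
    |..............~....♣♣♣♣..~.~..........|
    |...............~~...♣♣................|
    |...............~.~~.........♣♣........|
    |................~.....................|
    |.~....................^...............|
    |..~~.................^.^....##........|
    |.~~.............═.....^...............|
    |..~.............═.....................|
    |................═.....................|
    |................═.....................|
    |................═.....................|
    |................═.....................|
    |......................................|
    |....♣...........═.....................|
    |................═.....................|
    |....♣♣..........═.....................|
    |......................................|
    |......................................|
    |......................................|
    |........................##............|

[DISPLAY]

                                              
                                              
    ┏━━━━━━━━━━━━━━━━━━━┓                     
    ┃ MapNavigator      ┃                     
    ┠───────────────────┨                     
    ┃.....~.~~.........♣┃                     
    ┃......~............┃                     
    ┃............^......┃                     
    ┃...........^.^....#┃              ┏━━━━━━
    ┃......═.....^......┃              ┃ Mines
    ┃......═............┃              ┠──────
    ┃......═............┃              ┃■■■■■■
    ┃......═..@.........┃              ┃■■■■■■
    ┃......═............┃              ┃■■■■■■
    ┃......═............┃              ┃■■■■■■
    ┃...................┃              ┃■■■■■■
    ┃......═............┃              ┃■■■■■■
    ┃......═............┃              ┃■■■■■■
    ┃......═............┃              ┃■■■■■■
    ┗━━━━━━━━━━━━━━━━━━━┛              ┃■■■■■■
                                       ┃■■■■■■
                                       ┗━━━━━━
                                              
                                              


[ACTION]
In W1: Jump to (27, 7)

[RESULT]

                                              
                                              
    ┏━━━━━━━━━━━━━━━━━━━┓                     
    ┃ MapNavigator      ┃                     
    ┠───────────────────┨                     
    ┃..♣♣..~.~~.........┃                     
    ┃.♣♣♣♣..~.~.........┃                     
    ┃..♣♣...............┃                     
    ┃~.........♣♣.......┃              ┏━━━━━━
    ┃...................┃              ┃ Mines
    ┃....^..............┃              ┠──────
    ┃...^.^....##.......┃              ┃■■■■■■
    ┃....^....@.........┃              ┃■■■■■■
    ┃...................┃              ┃■■■■■■
    ┃...................┃              ┃■■■■■■
    ┃...................┃              ┃■■■■■■
    ┃...................┃              ┃■■■■■■
    ┃...................┃              ┃■■■■■■
    ┃...................┃              ┃■■■■■■
    ┗━━━━━━━━━━━━━━━━━━━┛              ┃■■■■■■
                                       ┃■■■■■■
                                       ┗━━━━━━
                                              
                                              


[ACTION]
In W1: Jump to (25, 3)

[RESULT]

                                              
                                              
    ┏━━━━━━━━━━━━━━━━━━━┓                     
    ┃ MapNavigator      ┃                     
    ┠───────────────────┨                     
    ┃                   ┃                     
    ┃                   ┃                     
    ┃                   ┃                     
    ┃                   ┃              ┏━━━━━━
    ┃....♣♣..~.~~.......┃              ┃ Mines
    ┃...♣♣♣♣..~.~.......┃              ┠──────
    ┃~...♣♣.............┃              ┃■■■■■■
    ┃.~~......@..♣♣.....┃              ┃■■■■■■
    ┃~..................┃              ┃■■■■■■
    ┃......^............┃              ┃■■■■■■
    ┃.....^.^....##.....┃              ┃■■■■■■
    ┃═.....^............┃              ┃■■■■■■
    ┃═..................┃              ┃■■■■■■
    ┃═..................┃              ┃■■■■■■
    ┗━━━━━━━━━━━━━━━━━━━┛              ┃■■■■■■
                                       ┃■■■■■■
                                       ┗━━━━━━
                                              
                                              


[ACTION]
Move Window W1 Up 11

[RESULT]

    ┏━━━━━━━━━━━━━━━━━━━┓                     
    ┃ MapNavigator      ┃                     
    ┠───────────────────┨                     
    ┃                   ┃                     
    ┃                   ┃                     
    ┃                   ┃                     
    ┃                   ┃                     
    ┃....♣♣..~.~~.......┃                     
    ┃...♣♣♣♣..~.~.......┃              ┏━━━━━━
    ┃~...♣♣.............┃              ┃ Mines
    ┃.~~......@..♣♣.....┃              ┠──────
    ┃~..................┃              ┃■■■■■■
    ┃......^............┃              ┃■■■■■■
    ┃.....^.^....##.....┃              ┃■■■■■■
    ┃═.....^............┃              ┃■■■■■■
    ┃═..................┃              ┃■■■■■■
    ┃═..................┃              ┃■■■■■■
    ┗━━━━━━━━━━━━━━━━━━━┛              ┃■■■■■■
                                       ┃■■■■■■
                                       ┃■■■■■■
                                       ┃■■■■■■
                                       ┗━━━━━━
                                              
                                              


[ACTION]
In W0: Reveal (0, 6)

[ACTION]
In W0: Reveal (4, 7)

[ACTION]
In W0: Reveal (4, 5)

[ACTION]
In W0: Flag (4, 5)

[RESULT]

    ┏━━━━━━━━━━━━━━━━━━━┓                     
    ┃ MapNavigator      ┃                     
    ┠───────────────────┨                     
    ┃                   ┃                     
    ┃                   ┃                     
    ┃                   ┃                     
    ┃                   ┃                     
    ┃....♣♣..~.~~.......┃                     
    ┃...♣♣♣♣..~.~.......┃              ┏━━━━━━
    ┃~...♣♣.............┃              ┃ Mines
    ┃.~~......@..♣♣.....┃              ┠──────
    ┃~..................┃              ┃■■■■■■
    ┃......^............┃              ┃■■■■■■
    ┃.....^.^....##.....┃              ┃■■■■■■
    ┃═.....^............┃              ┃■■■■■■
    ┃═..................┃              ┃■■■■■2
    ┃═..................┃              ┃■■■■■■
    ┗━━━━━━━━━━━━━━━━━━━┛              ┃■■■■■■
                                       ┃■■■■■■
                                       ┃■■■■■■
                                       ┃■■■■■■
                                       ┗━━━━━━
                                              
                                              


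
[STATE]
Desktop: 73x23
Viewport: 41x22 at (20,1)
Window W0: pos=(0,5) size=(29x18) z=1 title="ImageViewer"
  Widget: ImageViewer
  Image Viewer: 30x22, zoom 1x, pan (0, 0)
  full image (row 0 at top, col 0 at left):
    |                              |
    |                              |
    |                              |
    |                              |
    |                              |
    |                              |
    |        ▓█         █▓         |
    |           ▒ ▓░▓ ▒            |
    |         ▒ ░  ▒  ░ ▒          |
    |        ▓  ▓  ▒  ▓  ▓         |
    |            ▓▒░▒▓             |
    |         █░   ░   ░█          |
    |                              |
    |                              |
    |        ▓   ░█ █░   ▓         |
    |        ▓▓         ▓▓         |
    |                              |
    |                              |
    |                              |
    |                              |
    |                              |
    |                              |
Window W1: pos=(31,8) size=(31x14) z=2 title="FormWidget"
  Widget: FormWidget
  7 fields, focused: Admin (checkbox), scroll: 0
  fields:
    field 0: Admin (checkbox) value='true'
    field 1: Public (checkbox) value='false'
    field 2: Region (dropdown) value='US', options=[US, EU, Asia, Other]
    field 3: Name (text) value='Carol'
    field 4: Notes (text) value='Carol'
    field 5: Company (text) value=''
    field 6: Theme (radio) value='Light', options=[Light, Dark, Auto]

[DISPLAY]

                                         
                                         
                                         
                                         
━━━━━━━━┓                                
        ┃                                
────────┨                                
        ┃  ┏━━━━━━━━━━━━━━━━━━━━━━━━━━━━━
        ┃  ┃ FormWidget                  
        ┃  ┠─────────────────────────────
        ┃  ┃> Admin:      [x]            
        ┃  ┃  Public:     [ ]            
        ┃  ┃  Region:     [US          ▼]
█▓      ┃  ┃  Name:       [Carol        ]
        ┃  ┃  Notes:      [Carol        ]
▒       ┃  ┃  Company:    [             ]
 ▓      ┃  ┃  Theme:      (●) Light  ( ) 
        ┃  ┃                             
█       ┃  ┃                             
        ┃  ┃                             
        ┃  ┗━━━━━━━━━━━━━━━━━━━━━━━━━━━━━
━━━━━━━━┛                                


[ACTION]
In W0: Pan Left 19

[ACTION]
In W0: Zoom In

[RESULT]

                                         
                                         
                                         
                                         
━━━━━━━━┓                                
        ┃                                
────────┨                                
        ┃  ┏━━━━━━━━━━━━━━━━━━━━━━━━━━━━━
        ┃  ┃ FormWidget                  
        ┃  ┠─────────────────────────────
        ┃  ┃> Admin:      [x]            
        ┃  ┃  Public:     [ ]            
        ┃  ┃  Region:     [US          ▼]
        ┃  ┃  Name:       [Carol        ]
        ┃  ┃  Notes:      [Carol        ]
        ┃  ┃  Company:    [             ]
        ┃  ┃  Theme:      (●) Light  ( ) 
        ┃  ┃                             
        ┃  ┃                             
█       ┃  ┃                             
█       ┃  ┗━━━━━━━━━━━━━━━━━━━━━━━━━━━━━
━━━━━━━━┛                                


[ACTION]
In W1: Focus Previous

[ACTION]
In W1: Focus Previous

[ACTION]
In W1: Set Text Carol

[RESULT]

                                         
                                         
                                         
                                         
━━━━━━━━┓                                
        ┃                                
────────┨                                
        ┃  ┏━━━━━━━━━━━━━━━━━━━━━━━━━━━━━
        ┃  ┃ FormWidget                  
        ┃  ┠─────────────────────────────
        ┃  ┃  Admin:      [x]            
        ┃  ┃  Public:     [ ]            
        ┃  ┃  Region:     [US          ▼]
        ┃  ┃  Name:       [Carol        ]
        ┃  ┃  Notes:      [Carol        ]
        ┃  ┃> Company:    [Carol        ]
        ┃  ┃  Theme:      (●) Light  ( ) 
        ┃  ┃                             
        ┃  ┃                             
█       ┃  ┃                             
█       ┃  ┗━━━━━━━━━━━━━━━━━━━━━━━━━━━━━
━━━━━━━━┛                                


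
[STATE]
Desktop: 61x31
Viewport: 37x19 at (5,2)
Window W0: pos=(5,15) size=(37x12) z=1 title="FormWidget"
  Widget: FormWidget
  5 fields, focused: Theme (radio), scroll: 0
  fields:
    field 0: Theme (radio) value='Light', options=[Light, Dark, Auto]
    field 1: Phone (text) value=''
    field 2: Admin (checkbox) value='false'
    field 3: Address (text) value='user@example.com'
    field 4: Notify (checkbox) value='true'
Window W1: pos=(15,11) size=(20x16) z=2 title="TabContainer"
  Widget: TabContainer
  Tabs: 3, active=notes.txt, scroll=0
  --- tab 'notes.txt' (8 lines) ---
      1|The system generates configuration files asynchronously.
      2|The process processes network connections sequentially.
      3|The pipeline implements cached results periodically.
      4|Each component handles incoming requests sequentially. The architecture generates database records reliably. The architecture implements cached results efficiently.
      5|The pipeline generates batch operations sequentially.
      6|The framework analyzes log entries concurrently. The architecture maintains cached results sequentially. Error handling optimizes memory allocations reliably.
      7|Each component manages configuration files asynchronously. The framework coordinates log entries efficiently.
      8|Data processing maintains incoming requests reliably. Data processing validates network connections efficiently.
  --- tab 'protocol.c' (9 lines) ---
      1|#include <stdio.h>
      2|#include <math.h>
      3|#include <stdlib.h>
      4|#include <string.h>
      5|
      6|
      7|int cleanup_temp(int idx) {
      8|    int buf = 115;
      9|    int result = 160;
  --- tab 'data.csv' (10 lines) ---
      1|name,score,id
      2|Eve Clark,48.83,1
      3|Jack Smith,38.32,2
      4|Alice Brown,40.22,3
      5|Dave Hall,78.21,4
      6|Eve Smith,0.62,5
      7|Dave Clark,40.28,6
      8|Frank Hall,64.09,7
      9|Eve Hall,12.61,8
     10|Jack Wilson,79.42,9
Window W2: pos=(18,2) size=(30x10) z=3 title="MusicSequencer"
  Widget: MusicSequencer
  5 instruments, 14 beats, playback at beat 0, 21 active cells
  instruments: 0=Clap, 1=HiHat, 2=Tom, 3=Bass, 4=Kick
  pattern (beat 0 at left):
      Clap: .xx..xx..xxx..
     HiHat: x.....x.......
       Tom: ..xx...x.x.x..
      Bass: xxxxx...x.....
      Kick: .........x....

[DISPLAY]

             ┏━━━━━━━━━━━━━━━━━━━━━━━
             ┃ MusicSequencer        
             ┠───────────────────────
             ┃      ▼1234567890123   
             ┃  Clap·██··██··███··   
             ┃ HiHat█·····█·······   
             ┃   Tom··██···█·█·█··   
             ┃  Bass█████···█·····   
             ┃  Kick·········█····   
          ┏━━┗━━━━━━━━━━━━━━━━━━━━━━━
          ┃ TabContainer     ┃       
          ┠──────────────────┨       
          ┃[notes.txt]│ proto┃       
┏━━━━━━━━━┃──────────────────┃━━━━━━┓
┃ FormWidg┃The system generat┃      ┃
┠─────────┃The process proces┃──────┨
┃> Theme: ┃The pipeline imple┃Dark  ┃
┃  Phone: ┃Each component han┃     ]┃
┃  Admin: ┃The pipeline gener┃      ┃


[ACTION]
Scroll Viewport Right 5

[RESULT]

        ┏━━━━━━━━━━━━━━━━━━━━━━━━━━━━
        ┃ MusicSequencer             
        ┠────────────────────────────
        ┃      ▼1234567890123        
        ┃  Clap·██··██··███··        
        ┃ HiHat█·····█·······        
        ┃   Tom··██···█·█·█··        
        ┃  Bass█████···█·····        
        ┃  Kick·········█····        
     ┏━━┗━━━━━━━━━━━━━━━━━━━━━━━━━━━━
     ┃ TabContainer     ┃            
     ┠──────────────────┨            
     ┃[notes.txt]│ proto┃            
━━━━━┃──────────────────┃━━━━━━┓     
mWidg┃The system generat┃      ┃     
─────┃The process proces┃──────┨     
eme: ┃The pipeline imple┃Dark  ┃     
one: ┃Each component han┃     ]┃     
min: ┃The pipeline gener┃      ┃     


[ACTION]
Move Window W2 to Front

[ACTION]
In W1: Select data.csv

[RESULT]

        ┏━━━━━━━━━━━━━━━━━━━━━━━━━━━━
        ┃ MusicSequencer             
        ┠────────────────────────────
        ┃      ▼1234567890123        
        ┃  Clap·██··██··███··        
        ┃ HiHat█·····█·······        
        ┃   Tom··██···█·█·█··        
        ┃  Bass█████···█·····        
        ┃  Kick·········█····        
     ┏━━┗━━━━━━━━━━━━━━━━━━━━━━━━━━━━
     ┃ TabContainer     ┃            
     ┠──────────────────┨            
     ┃ notes.txt │ proto┃            
━━━━━┃──────────────────┃━━━━━━┓     
mWidg┃name,score,id     ┃      ┃     
─────┃Eve Clark,48.83,1 ┃──────┨     
eme: ┃Jack Smith,38.32,2┃Dark  ┃     
one: ┃Alice Brown,40.22,┃     ]┃     
min: ┃Dave Hall,78.21,4 ┃      ┃     


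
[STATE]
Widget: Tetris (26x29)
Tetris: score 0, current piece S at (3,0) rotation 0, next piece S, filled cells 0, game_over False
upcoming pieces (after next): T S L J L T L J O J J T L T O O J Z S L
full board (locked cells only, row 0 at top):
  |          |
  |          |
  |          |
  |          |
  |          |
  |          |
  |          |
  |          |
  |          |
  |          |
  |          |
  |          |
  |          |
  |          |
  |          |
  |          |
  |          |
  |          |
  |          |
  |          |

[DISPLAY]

    ░░    │Next:          
   ░░     │ ░░            
          │░░             
          │               
          │               
          │               
          │Score:         
          │0              
          │               
          │               
          │               
          │               
          │               
          │               
          │               
          │               
          │               
          │               
          │               
          │               
          │               
          │               
          │               
          │               
          │               
          │               
          │               
          │               
          │               


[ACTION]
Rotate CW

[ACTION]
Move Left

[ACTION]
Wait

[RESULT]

          │Next:          
  ░       │ ░░            
  ░░      │░░             
   ░      │               
          │               
          │               
          │Score:         
          │0              
          │               
          │               
          │               
          │               
          │               
          │               
          │               
          │               
          │               
          │               
          │               
          │               
          │               
          │               
          │               
          │               
          │               
          │               
          │               
          │               
          │               


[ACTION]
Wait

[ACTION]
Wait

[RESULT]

          │Next:          
          │ ░░            
          │░░             
  ░       │               
  ░░      │               
   ░      │               
          │Score:         
          │0              
          │               
          │               
          │               
          │               
          │               
          │               
          │               
          │               
          │               
          │               
          │               
          │               
          │               
          │               
          │               
          │               
          │               
          │               
          │               
          │               
          │               


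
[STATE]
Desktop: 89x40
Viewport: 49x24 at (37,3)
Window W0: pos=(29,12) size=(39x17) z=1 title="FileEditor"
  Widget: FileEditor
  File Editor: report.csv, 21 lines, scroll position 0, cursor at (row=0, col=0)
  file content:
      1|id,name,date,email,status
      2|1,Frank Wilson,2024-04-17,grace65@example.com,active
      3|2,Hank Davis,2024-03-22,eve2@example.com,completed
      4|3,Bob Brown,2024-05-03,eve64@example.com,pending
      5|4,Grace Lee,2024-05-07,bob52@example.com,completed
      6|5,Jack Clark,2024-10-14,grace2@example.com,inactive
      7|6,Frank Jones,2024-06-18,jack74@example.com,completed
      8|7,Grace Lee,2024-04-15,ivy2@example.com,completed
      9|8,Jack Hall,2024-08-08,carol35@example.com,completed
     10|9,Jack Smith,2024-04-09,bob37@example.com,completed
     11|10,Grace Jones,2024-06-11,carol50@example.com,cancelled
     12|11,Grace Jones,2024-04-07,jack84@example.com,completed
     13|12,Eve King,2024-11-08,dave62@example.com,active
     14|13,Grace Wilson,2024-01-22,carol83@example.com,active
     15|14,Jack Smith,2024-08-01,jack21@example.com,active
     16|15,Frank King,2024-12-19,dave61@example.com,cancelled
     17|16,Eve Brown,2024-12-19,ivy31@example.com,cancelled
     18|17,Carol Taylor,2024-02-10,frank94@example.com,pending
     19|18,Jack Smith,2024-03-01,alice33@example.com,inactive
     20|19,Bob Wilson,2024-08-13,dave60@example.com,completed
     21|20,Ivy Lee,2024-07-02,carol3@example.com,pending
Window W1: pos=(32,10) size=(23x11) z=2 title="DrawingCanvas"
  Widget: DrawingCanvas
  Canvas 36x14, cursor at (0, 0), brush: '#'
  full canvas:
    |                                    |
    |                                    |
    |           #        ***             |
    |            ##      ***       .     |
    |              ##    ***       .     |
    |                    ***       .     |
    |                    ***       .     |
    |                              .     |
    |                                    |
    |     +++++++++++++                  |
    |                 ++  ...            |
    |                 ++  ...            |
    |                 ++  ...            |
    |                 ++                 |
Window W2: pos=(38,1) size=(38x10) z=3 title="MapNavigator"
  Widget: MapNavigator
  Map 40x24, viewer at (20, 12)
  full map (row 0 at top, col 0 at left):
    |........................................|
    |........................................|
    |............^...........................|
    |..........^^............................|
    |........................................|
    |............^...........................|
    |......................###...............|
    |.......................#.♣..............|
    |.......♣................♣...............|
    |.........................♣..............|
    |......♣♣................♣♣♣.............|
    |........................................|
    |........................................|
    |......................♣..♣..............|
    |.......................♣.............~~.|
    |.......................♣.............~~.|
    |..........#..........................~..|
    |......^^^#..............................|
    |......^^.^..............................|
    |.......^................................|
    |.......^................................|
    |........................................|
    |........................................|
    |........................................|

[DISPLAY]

 ┠────────────────────────────────────┨          
 ┃.......................♣............┃          
 ┃....♣♣................♣♣♣...........┃          
 ┃....................................┃          
 ┃..................@.................┃          
 ┃....................♣..♣............┃          
 ┃.....................♣.............~┃          
━┗━━━━━━━━━━━━━━━━━━━━━━━━━━━━━━━━━━━━┛          
wingCanvas       ┃                               
─────────────────┨━━━━━━━━━━━━┓                  
                 ┃            ┃                  
                 ┃────────────┨                  
       #        *┃           ▲┃                  
        ##      *┃,grace65@ex█┃                  
          ##    *┃ve2@example░┃                  
                *┃e64@example░┃                  
                *┃b52@example░┃                  
━━━━━━━━━━━━━━━━━┛race2@examp░┃                  
 Jones,2024-06-18,jack74@exam░┃                  
 Lee,2024-04-15,ivy2@example.░┃                  
Hall,2024-08-08,carol35@examp░┃                  
Smith,2024-04-09,bob37@exampl░┃                  
e Jones,2024-06-11,carol50@ex░┃                  
e Jones,2024-04-07,jack84@exa░┃                  


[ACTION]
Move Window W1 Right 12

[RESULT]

 ┠────────────────────────────────────┨          
 ┃.......................♣............┃          
 ┃....♣♣................♣♣♣...........┃          
 ┃....................................┃          
 ┃..................@.................┃          
 ┃....................♣..♣............┃          
 ┃.....................♣.............~┃          
 ┗━━━━━━━━━━━━━━━━━━━━━━━━━━━━━━━━━━━━┛          
       ┃ DrawingCanvas       ┃                   
━━━━━━━┠─────────────────────┨┓                  
itor   ┃+                    ┃┃                  
───────┃                     ┃┨                  
,date,e┃           #        *┃┃                  
 Wilson┃            ##      *┃┃                  
Davis,2┃              ##    *┃┃                  
rown,20┃                    *┃┃                  
 Lee,20┃                    *┃┃                  
Clark,2┗━━━━━━━━━━━━━━━━━━━━━┛┃                  
 Jones,2024-06-18,jack74@exam░┃                  
 Lee,2024-04-15,ivy2@example.░┃                  
Hall,2024-08-08,carol35@examp░┃                  
Smith,2024-04-09,bob37@exampl░┃                  
e Jones,2024-06-11,carol50@ex░┃                  
e Jones,2024-04-07,jack84@exa░┃                  


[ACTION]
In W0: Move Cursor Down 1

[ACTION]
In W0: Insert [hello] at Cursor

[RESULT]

 ┠────────────────────────────────────┨          
 ┃.......................♣............┃          
 ┃....♣♣................♣♣♣...........┃          
 ┃....................................┃          
 ┃..................@.................┃          
 ┃....................♣..♣............┃          
 ┃.....................♣.............~┃          
 ┗━━━━━━━━━━━━━━━━━━━━━━━━━━━━━━━━━━━━┛          
       ┃ DrawingCanvas       ┃                   
━━━━━━━┠─────────────────────┨┓                  
itor   ┃+                    ┃┃                  
───────┃                     ┃┨                  
,date,e┃           #        *┃┃                  
Frank W┃            ##      *┃┃                  
Davis,2┃              ##    *┃┃                  
rown,20┃                    *┃┃                  
 Lee,20┃                    *┃┃                  
Clark,2┗━━━━━━━━━━━━━━━━━━━━━┛┃                  
 Jones,2024-06-18,jack74@exam░┃                  
 Lee,2024-04-15,ivy2@example.░┃                  
Hall,2024-08-08,carol35@examp░┃                  
Smith,2024-04-09,bob37@exampl░┃                  
e Jones,2024-06-11,carol50@ex░┃                  
e Jones,2024-04-07,jack84@exa░┃                  
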